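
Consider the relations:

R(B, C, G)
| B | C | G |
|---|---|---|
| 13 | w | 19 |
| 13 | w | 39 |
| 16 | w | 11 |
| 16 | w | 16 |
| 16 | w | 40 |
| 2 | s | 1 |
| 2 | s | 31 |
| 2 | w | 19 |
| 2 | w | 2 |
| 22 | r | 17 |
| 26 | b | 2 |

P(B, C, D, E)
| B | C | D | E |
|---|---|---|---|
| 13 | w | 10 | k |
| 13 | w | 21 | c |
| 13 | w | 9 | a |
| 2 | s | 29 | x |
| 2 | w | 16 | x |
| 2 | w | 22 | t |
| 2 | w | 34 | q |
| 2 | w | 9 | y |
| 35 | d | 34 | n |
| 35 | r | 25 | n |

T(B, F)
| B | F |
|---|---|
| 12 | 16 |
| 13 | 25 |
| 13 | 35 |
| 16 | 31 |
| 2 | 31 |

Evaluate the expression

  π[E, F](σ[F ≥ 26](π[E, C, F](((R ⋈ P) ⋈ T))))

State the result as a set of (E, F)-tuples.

{(a, 35), (c, 35), (k, 35), (q, 31), (t, 31), (x, 31), (y, 31)}

R ⋈ P (natural join on B, C): {(13, w, 19, 10, k), (13, w, 19, 21, c), (13, w, 19, 9, a), (13, w, 39, 10, k), (13, w, 39, 21, c), (13, w, 39, 9, a), (2, s, 1, 29, x), (2, s, 31, 29, x), (2, w, 19, 16, x), (2, w, 19, 22, t), (2, w, 19, 34, q), (2, w, 19, 9, y), (2, w, 2, 16, x), (2, w, 2, 22, t), (2, w, 2, 34, q), (2, w, 2, 9, y)}
(R ⋈ P) ⋈ T (natural join on B): {(13, w, 19, 10, k, 25), (13, w, 19, 10, k, 35), (13, w, 19, 21, c, 25), (13, w, 19, 21, c, 35), (13, w, 19, 9, a, 25), (13, w, 19, 9, a, 35), (13, w, 39, 10, k, 25), (13, w, 39, 10, k, 35), (13, w, 39, 21, c, 25), (13, w, 39, 21, c, 35), (13, w, 39, 9, a, 25), (13, w, 39, 9, a, 35), (2, s, 1, 29, x, 31), (2, s, 31, 29, x, 31), (2, w, 19, 16, x, 31), (2, w, 19, 22, t, 31), (2, w, 19, 34, q, 31), (2, w, 19, 9, y, 31), (2, w, 2, 16, x, 31), (2, w, 2, 22, t, 31), (2, w, 2, 34, q, 31), (2, w, 2, 9, y, 31)}
π[E, C, F]: project onto (E, C, F) (11 duplicate(s) eliminated) → {(a, w, 25), (a, w, 35), (c, w, 25), (c, w, 35), (k, w, 25), (k, w, 35), (q, w, 31), (t, w, 31), (x, s, 31), (x, w, 31), (y, w, 31)}
Filtering on F ≥ 26 leaves {(a, w, 35), (c, w, 35), (k, w, 35), (q, w, 31), (t, w, 31), (x, s, 31), (x, w, 31), (y, w, 31)}.
π[E, F]: project onto (E, F) (1 duplicate(s) eliminated) → {(a, 35), (c, 35), (k, 35), (q, 31), (t, 31), (x, 31), (y, 31)}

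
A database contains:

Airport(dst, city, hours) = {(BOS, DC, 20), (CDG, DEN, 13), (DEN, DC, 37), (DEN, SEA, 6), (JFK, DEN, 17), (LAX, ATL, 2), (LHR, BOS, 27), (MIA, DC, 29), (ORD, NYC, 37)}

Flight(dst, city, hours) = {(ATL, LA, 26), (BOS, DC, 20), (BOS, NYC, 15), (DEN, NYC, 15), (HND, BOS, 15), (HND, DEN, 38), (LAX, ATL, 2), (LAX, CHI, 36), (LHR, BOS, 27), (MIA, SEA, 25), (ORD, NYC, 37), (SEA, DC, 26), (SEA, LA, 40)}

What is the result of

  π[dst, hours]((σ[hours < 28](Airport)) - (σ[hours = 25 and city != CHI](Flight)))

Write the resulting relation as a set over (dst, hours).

{(BOS, 20), (CDG, 13), (DEN, 6), (JFK, 17), (LAX, 2), (LHR, 27)}

Selection hours < 28: {(BOS, DC, 20), (CDG, DEN, 13), (DEN, SEA, 6), (JFK, DEN, 17), (LAX, ATL, 2), (LHR, BOS, 27)}
Selection hours = 25 and city != CHI: {(MIA, SEA, 25)}
Set difference of the two operands is {(BOS, DC, 20), (CDG, DEN, 13), (DEN, SEA, 6), (JFK, DEN, 17), (LAX, ATL, 2), (LHR, BOS, 27)}.
Keep only column(s) dst, hours: {(BOS, 20), (CDG, 13), (DEN, 6), (JFK, 17), (LAX, 2), (LHR, 27)}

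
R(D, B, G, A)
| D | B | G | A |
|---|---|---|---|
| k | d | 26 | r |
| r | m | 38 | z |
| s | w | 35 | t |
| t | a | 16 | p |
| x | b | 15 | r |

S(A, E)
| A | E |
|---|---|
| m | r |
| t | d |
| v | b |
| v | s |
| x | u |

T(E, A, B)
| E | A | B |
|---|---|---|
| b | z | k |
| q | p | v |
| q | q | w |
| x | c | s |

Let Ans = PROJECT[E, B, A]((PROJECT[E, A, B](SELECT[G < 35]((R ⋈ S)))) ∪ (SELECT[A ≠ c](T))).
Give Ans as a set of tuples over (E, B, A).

{(b, k, z), (q, v, p), (q, w, q)}

Natural join on A: {(s, w, 35, t, d)}
Selection G < 35: {}
Keep only column(s) E, A, B: {}
Selection A ≠ c: {(b, z, k), (q, p, v), (q, q, w)}
Taking the union: {(b, z, k), (q, p, v), (q, q, w)}
Keep only column(s) E, B, A: {(b, k, z), (q, v, p), (q, w, q)}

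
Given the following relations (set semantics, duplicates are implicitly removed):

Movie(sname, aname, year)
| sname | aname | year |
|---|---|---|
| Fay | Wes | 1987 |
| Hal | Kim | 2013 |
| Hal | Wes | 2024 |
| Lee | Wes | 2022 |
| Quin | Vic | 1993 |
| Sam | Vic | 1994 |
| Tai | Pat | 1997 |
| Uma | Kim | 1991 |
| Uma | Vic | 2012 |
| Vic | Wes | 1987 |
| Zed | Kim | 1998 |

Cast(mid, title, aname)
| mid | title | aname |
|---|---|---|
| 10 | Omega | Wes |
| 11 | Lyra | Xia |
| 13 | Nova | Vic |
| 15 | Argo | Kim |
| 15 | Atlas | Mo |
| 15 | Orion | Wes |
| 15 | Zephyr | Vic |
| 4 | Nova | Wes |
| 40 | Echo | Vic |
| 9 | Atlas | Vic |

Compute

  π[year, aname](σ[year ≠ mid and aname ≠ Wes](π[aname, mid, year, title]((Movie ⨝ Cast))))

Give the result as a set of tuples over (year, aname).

{(1991, Kim), (1993, Vic), (1994, Vic), (1998, Kim), (2012, Vic), (2013, Kim)}

Natural join on aname: {(Fay, Wes, 1987, 10, Omega), (Fay, Wes, 1987, 15, Orion), (Fay, Wes, 1987, 4, Nova), (Hal, Kim, 2013, 15, Argo), (Hal, Wes, 2024, 10, Omega), (Hal, Wes, 2024, 15, Orion), (Hal, Wes, 2024, 4, Nova), (Lee, Wes, 2022, 10, Omega), (Lee, Wes, 2022, 15, Orion), (Lee, Wes, 2022, 4, Nova), (Quin, Vic, 1993, 13, Nova), (Quin, Vic, 1993, 15, Zephyr), (Quin, Vic, 1993, 40, Echo), (Quin, Vic, 1993, 9, Atlas), (Sam, Vic, 1994, 13, Nova), (Sam, Vic, 1994, 15, Zephyr), (Sam, Vic, 1994, 40, Echo), (Sam, Vic, 1994, 9, Atlas), (Uma, Kim, 1991, 15, Argo), (Uma, Vic, 2012, 13, Nova), (Uma, Vic, 2012, 15, Zephyr), (Uma, Vic, 2012, 40, Echo), (Uma, Vic, 2012, 9, Atlas), (Vic, Wes, 1987, 10, Omega), (Vic, Wes, 1987, 15, Orion), (Vic, Wes, 1987, 4, Nova), (Zed, Kim, 1998, 15, Argo)}
π[aname, mid, year, title]: project onto (aname, mid, year, title) (3 duplicate(s) eliminated) → {(Kim, 15, 1991, Argo), (Kim, 15, 1998, Argo), (Kim, 15, 2013, Argo), (Vic, 13, 1993, Nova), (Vic, 13, 1994, Nova), (Vic, 13, 2012, Nova), (Vic, 15, 1993, Zephyr), (Vic, 15, 1994, Zephyr), (Vic, 15, 2012, Zephyr), (Vic, 40, 1993, Echo), (Vic, 40, 1994, Echo), (Vic, 40, 2012, Echo), (Vic, 9, 1993, Atlas), (Vic, 9, 1994, Atlas), (Vic, 9, 2012, Atlas), (Wes, 10, 1987, Omega), (Wes, 10, 2022, Omega), (Wes, 10, 2024, Omega), (Wes, 15, 1987, Orion), (Wes, 15, 2022, Orion), (Wes, 15, 2024, Orion), (Wes, 4, 1987, Nova), (Wes, 4, 2022, Nova), (Wes, 4, 2024, Nova)}
Filtering on year ≠ mid and aname ≠ Wes leaves {(Kim, 15, 1991, Argo), (Kim, 15, 1998, Argo), (Kim, 15, 2013, Argo), (Vic, 13, 1993, Nova), (Vic, 13, 1994, Nova), (Vic, 13, 2012, Nova), (Vic, 15, 1993, Zephyr), (Vic, 15, 1994, Zephyr), (Vic, 15, 2012, Zephyr), (Vic, 40, 1993, Echo), (Vic, 40, 1994, Echo), (Vic, 40, 2012, Echo), (Vic, 9, 1993, Atlas), (Vic, 9, 1994, Atlas), (Vic, 9, 2012, Atlas)}.
π[year, aname]: project onto (year, aname) (9 duplicate(s) eliminated) → {(1991, Kim), (1993, Vic), (1994, Vic), (1998, Kim), (2012, Vic), (2013, Kim)}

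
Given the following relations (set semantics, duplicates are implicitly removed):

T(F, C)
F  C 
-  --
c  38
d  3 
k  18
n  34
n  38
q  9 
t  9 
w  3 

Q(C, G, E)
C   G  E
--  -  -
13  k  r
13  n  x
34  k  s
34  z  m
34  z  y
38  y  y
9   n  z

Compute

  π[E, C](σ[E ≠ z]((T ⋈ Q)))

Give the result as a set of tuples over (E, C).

Joining T and Q on C yields {(c, 38, y, y), (n, 34, k, s), (n, 34, z, m), (n, 34, z, y), (n, 38, y, y), (q, 9, n, z), (t, 9, n, z)}.
Selection E ≠ z: {(c, 38, y, y), (n, 34, k, s), (n, 34, z, m), (n, 34, z, y), (n, 38, y, y)}
π[E, C]: project onto (E, C) (1 duplicate(s) eliminated) → {(m, 34), (s, 34), (y, 34), (y, 38)}

{(m, 34), (s, 34), (y, 34), (y, 38)}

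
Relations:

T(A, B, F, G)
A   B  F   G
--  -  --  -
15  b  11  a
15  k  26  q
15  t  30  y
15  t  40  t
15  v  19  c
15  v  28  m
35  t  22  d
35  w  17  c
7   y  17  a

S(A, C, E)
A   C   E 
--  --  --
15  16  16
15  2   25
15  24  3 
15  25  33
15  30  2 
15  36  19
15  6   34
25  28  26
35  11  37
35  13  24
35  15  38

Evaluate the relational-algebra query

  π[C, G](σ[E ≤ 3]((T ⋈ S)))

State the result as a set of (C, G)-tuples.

{(24, a), (24, c), (24, m), (24, q), (24, t), (24, y), (30, a), (30, c), (30, m), (30, q), (30, t), (30, y)}

Joining T and S on A yields {(15, b, 11, a, 16, 16), (15, b, 11, a, 2, 25), (15, b, 11, a, 24, 3), (15, b, 11, a, 25, 33), (15, b, 11, a, 30, 2), (15, b, 11, a, 36, 19), (15, b, 11, a, 6, 34), (15, k, 26, q, 16, 16), (15, k, 26, q, 2, 25), (15, k, 26, q, 24, 3), (15, k, 26, q, 25, 33), (15, k, 26, q, 30, 2), (15, k, 26, q, 36, 19), (15, k, 26, q, 6, 34), (15, t, 30, y, 16, 16), (15, t, 30, y, 2, 25), (15, t, 30, y, 24, 3), (15, t, 30, y, 25, 33), (15, t, 30, y, 30, 2), (15, t, 30, y, 36, 19), (15, t, 30, y, 6, 34), (15, t, 40, t, 16, 16), (15, t, 40, t, 2, 25), (15, t, 40, t, 24, 3), (15, t, 40, t, 25, 33), (15, t, 40, t, 30, 2), (15, t, 40, t, 36, 19), (15, t, 40, t, 6, 34), (15, v, 19, c, 16, 16), (15, v, 19, c, 2, 25), (15, v, 19, c, 24, 3), (15, v, 19, c, 25, 33), (15, v, 19, c, 30, 2), (15, v, 19, c, 36, 19), (15, v, 19, c, 6, 34), (15, v, 28, m, 16, 16), (15, v, 28, m, 2, 25), (15, v, 28, m, 24, 3), (15, v, 28, m, 25, 33), (15, v, 28, m, 30, 2), (15, v, 28, m, 36, 19), (15, v, 28, m, 6, 34), (35, t, 22, d, 11, 37), (35, t, 22, d, 13, 24), (35, t, 22, d, 15, 38), (35, w, 17, c, 11, 37), (35, w, 17, c, 13, 24), (35, w, 17, c, 15, 38)}.
Filtering on E ≤ 3 leaves {(15, b, 11, a, 24, 3), (15, b, 11, a, 30, 2), (15, k, 26, q, 24, 3), (15, k, 26, q, 30, 2), (15, t, 30, y, 24, 3), (15, t, 30, y, 30, 2), (15, t, 40, t, 24, 3), (15, t, 40, t, 30, 2), (15, v, 19, c, 24, 3), (15, v, 19, c, 30, 2), (15, v, 28, m, 24, 3), (15, v, 28, m, 30, 2)}.
π_{C, G} gives {(24, a), (24, c), (24, m), (24, q), (24, t), (24, y), (30, a), (30, c), (30, m), (30, q), (30, t), (30, y)}.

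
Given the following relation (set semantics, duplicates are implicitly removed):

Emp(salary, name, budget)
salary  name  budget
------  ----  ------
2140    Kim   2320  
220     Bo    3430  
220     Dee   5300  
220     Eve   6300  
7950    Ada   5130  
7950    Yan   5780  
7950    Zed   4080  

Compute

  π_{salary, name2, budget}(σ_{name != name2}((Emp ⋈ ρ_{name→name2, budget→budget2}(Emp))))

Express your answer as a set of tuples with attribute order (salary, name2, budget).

ρ[name→name2, budget→budget2]: schema becomes (salary, name2, budget2); tuples unchanged.
Emp ⋈ ρ_{name→name2, budget→budget2}(Emp) (natural join on salary): {(2140, Kim, 2320, Kim, 2320), (220, Bo, 3430, Bo, 3430), (220, Bo, 3430, Dee, 5300), (220, Bo, 3430, Eve, 6300), (220, Dee, 5300, Bo, 3430), (220, Dee, 5300, Dee, 5300), (220, Dee, 5300, Eve, 6300), (220, Eve, 6300, Bo, 3430), (220, Eve, 6300, Dee, 5300), (220, Eve, 6300, Eve, 6300), (7950, Ada, 5130, Ada, 5130), (7950, Ada, 5130, Yan, 5780), (7950, Ada, 5130, Zed, 4080), (7950, Yan, 5780, Ada, 5130), (7950, Yan, 5780, Yan, 5780), (7950, Yan, 5780, Zed, 4080), (7950, Zed, 4080, Ada, 5130), (7950, Zed, 4080, Yan, 5780), (7950, Zed, 4080, Zed, 4080)}
Apply σ_{name != name2}; surviving tuples: {(220, Bo, 3430, Dee, 5300), (220, Bo, 3430, Eve, 6300), (220, Dee, 5300, Bo, 3430), (220, Dee, 5300, Eve, 6300), (220, Eve, 6300, Bo, 3430), (220, Eve, 6300, Dee, 5300), (7950, Ada, 5130, Yan, 5780), (7950, Ada, 5130, Zed, 4080), (7950, Yan, 5780, Ada, 5130), (7950, Yan, 5780, Zed, 4080), (7950, Zed, 4080, Ada, 5130), (7950, Zed, 4080, Yan, 5780)}
π[salary, name2, budget]: project onto (salary, name2, budget) → {(220, Bo, 5300), (220, Bo, 6300), (220, Dee, 3430), (220, Dee, 6300), (220, Eve, 3430), (220, Eve, 5300), (7950, Ada, 4080), (7950, Ada, 5780), (7950, Yan, 4080), (7950, Yan, 5130), (7950, Zed, 5130), (7950, Zed, 5780)}

{(220, Bo, 5300), (220, Bo, 6300), (220, Dee, 3430), (220, Dee, 6300), (220, Eve, 3430), (220, Eve, 5300), (7950, Ada, 4080), (7950, Ada, 5780), (7950, Yan, 4080), (7950, Yan, 5130), (7950, Zed, 5130), (7950, Zed, 5780)}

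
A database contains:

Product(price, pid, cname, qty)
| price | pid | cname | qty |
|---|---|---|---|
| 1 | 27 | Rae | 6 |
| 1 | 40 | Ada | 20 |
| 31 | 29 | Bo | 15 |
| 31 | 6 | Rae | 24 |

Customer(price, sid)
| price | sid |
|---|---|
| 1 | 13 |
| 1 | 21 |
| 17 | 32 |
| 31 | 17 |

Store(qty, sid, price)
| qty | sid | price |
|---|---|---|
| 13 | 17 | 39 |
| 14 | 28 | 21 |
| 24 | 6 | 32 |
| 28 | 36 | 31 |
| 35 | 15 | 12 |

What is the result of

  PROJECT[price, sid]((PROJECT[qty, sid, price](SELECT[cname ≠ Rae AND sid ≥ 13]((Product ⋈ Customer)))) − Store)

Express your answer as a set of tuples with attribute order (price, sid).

Natural join on price: {(1, 27, Rae, 6, 13), (1, 27, Rae, 6, 21), (1, 40, Ada, 20, 13), (1, 40, Ada, 20, 21), (31, 29, Bo, 15, 17), (31, 6, Rae, 24, 17)}
Filtering on cname ≠ Rae AND sid ≥ 13 leaves {(1, 40, Ada, 20, 13), (1, 40, Ada, 20, 21), (31, 29, Bo, 15, 17)}.
Projecting to qty, sid, price: {(15, 17, 31), (20, 13, 1), (20, 21, 1)}
Taking the difference: {(15, 17, 31), (20, 13, 1), (20, 21, 1)}
Projecting to price, sid: {(1, 13), (1, 21), (31, 17)}

{(1, 13), (1, 21), (31, 17)}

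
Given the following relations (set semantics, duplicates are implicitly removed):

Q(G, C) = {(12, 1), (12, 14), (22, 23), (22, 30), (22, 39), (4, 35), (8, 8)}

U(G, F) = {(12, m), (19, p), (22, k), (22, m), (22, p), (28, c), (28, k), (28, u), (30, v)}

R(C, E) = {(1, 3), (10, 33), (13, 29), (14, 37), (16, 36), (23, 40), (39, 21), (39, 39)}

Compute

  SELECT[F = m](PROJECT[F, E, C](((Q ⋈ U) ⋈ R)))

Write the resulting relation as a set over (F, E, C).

Natural join on G: {(12, 1, m), (12, 14, m), (22, 23, k), (22, 23, m), (22, 23, p), (22, 30, k), (22, 30, m), (22, 30, p), (22, 39, k), (22, 39, m), (22, 39, p)}
Natural join on C: {(12, 1, m, 3), (12, 14, m, 37), (22, 23, k, 40), (22, 23, m, 40), (22, 23, p, 40), (22, 39, k, 21), (22, 39, k, 39), (22, 39, m, 21), (22, 39, m, 39), (22, 39, p, 21), (22, 39, p, 39)}
π[F, E, C]: project onto (F, E, C) → {(k, 21, 39), (k, 39, 39), (k, 40, 23), (m, 21, 39), (m, 3, 1), (m, 37, 14), (m, 39, 39), (m, 40, 23), (p, 21, 39), (p, 39, 39), (p, 40, 23)}
Selection F = m: {(m, 21, 39), (m, 3, 1), (m, 37, 14), (m, 39, 39), (m, 40, 23)}

{(m, 21, 39), (m, 3, 1), (m, 37, 14), (m, 39, 39), (m, 40, 23)}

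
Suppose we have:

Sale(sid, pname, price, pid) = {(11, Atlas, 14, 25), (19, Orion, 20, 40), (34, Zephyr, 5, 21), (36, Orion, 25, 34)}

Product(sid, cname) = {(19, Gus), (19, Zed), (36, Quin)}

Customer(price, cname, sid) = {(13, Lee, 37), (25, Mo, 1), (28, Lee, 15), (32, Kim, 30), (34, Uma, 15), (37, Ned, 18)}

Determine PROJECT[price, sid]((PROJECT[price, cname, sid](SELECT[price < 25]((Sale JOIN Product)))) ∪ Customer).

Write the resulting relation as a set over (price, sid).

{(13, 37), (20, 19), (25, 1), (28, 15), (32, 30), (34, 15), (37, 18)}

Sale ⋈ Product (natural join on sid): {(19, Orion, 20, 40, Gus), (19, Orion, 20, 40, Zed), (36, Orion, 25, 34, Quin)}
Selection price < 25: {(19, Orion, 20, 40, Gus), (19, Orion, 20, 40, Zed)}
π[price, cname, sid]: project onto (price, cname, sid) → {(20, Gus, 19), (20, Zed, 19)}
Taking the union: {(13, Lee, 37), (20, Gus, 19), (20, Zed, 19), (25, Mo, 1), (28, Lee, 15), (32, Kim, 30), (34, Uma, 15), (37, Ned, 18)}
π[price, sid]: project onto (price, sid) (1 duplicate(s) eliminated) → {(13, 37), (20, 19), (25, 1), (28, 15), (32, 30), (34, 15), (37, 18)}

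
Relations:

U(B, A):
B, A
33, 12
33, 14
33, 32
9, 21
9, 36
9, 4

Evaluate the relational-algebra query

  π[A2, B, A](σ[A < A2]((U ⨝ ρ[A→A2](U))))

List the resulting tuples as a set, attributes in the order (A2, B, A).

{(14, 33, 12), (21, 9, 4), (32, 33, 12), (32, 33, 14), (36, 9, 21), (36, 9, 4)}

ρ[A→A2]: schema becomes (B, A2); tuples unchanged.
U ⋈ ρ[A→A2](U) (natural join on B): {(33, 12, 12), (33, 12, 14), (33, 12, 32), (33, 14, 12), (33, 14, 14), (33, 14, 32), (33, 32, 12), (33, 32, 14), (33, 32, 32), (9, 21, 21), (9, 21, 36), (9, 21, 4), (9, 36, 21), (9, 36, 36), (9, 36, 4), (9, 4, 21), (9, 4, 36), (9, 4, 4)}
Selection A < A2: {(33, 12, 14), (33, 12, 32), (33, 14, 32), (9, 21, 36), (9, 4, 21), (9, 4, 36)}
Keep only column(s) A2, B, A: {(14, 33, 12), (21, 9, 4), (32, 33, 12), (32, 33, 14), (36, 9, 21), (36, 9, 4)}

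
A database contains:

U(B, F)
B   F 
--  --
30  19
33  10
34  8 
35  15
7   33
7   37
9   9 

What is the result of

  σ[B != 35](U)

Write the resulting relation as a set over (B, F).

{(30, 19), (33, 10), (34, 8), (7, 33), (7, 37), (9, 9)}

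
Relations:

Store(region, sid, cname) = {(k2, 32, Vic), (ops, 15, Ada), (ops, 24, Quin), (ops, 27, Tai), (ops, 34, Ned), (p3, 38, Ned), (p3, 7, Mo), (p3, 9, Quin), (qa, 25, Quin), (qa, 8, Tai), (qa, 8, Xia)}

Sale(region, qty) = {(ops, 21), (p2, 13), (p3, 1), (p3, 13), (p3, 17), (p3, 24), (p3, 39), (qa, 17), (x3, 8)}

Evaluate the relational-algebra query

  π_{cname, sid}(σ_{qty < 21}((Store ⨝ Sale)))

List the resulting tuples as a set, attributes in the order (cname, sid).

{(Mo, 7), (Ned, 38), (Quin, 25), (Quin, 9), (Tai, 8), (Xia, 8)}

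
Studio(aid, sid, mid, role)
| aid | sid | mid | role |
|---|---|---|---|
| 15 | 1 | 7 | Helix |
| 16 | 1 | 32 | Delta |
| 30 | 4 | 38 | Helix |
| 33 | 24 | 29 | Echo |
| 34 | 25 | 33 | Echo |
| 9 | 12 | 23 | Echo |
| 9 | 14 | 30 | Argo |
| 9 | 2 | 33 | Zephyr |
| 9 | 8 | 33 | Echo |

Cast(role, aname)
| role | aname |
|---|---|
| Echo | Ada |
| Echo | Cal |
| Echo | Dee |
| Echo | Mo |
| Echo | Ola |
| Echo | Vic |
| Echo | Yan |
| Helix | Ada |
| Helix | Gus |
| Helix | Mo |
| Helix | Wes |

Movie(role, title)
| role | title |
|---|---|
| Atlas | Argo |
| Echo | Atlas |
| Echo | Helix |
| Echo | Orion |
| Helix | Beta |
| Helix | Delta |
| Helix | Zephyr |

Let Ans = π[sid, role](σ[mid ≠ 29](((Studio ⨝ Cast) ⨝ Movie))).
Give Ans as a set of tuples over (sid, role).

{(1, Helix), (12, Echo), (25, Echo), (4, Helix), (8, Echo)}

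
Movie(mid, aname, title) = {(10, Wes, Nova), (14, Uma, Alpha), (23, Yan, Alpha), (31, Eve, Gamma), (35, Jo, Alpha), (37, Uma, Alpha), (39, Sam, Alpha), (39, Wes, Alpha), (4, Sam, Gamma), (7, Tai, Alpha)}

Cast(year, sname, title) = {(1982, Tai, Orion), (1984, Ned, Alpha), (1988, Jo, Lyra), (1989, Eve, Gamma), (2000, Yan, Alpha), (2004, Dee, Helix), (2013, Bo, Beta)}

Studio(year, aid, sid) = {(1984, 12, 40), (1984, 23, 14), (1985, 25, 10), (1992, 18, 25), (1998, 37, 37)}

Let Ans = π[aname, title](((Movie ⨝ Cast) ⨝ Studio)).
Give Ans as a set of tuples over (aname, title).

{(Jo, Alpha), (Sam, Alpha), (Tai, Alpha), (Uma, Alpha), (Wes, Alpha), (Yan, Alpha)}

Joining Movie and Cast on title yields {(14, Uma, Alpha, 1984, Ned), (14, Uma, Alpha, 2000, Yan), (23, Yan, Alpha, 1984, Ned), (23, Yan, Alpha, 2000, Yan), (31, Eve, Gamma, 1989, Eve), (35, Jo, Alpha, 1984, Ned), (35, Jo, Alpha, 2000, Yan), (37, Uma, Alpha, 1984, Ned), (37, Uma, Alpha, 2000, Yan), (39, Sam, Alpha, 1984, Ned), (39, Sam, Alpha, 2000, Yan), (39, Wes, Alpha, 1984, Ned), (39, Wes, Alpha, 2000, Yan), (4, Sam, Gamma, 1989, Eve), (7, Tai, Alpha, 1984, Ned), (7, Tai, Alpha, 2000, Yan)}.
Joining (Movie ⨝ Cast) and Studio on year yields {(14, Uma, Alpha, 1984, Ned, 12, 40), (14, Uma, Alpha, 1984, Ned, 23, 14), (23, Yan, Alpha, 1984, Ned, 12, 40), (23, Yan, Alpha, 1984, Ned, 23, 14), (35, Jo, Alpha, 1984, Ned, 12, 40), (35, Jo, Alpha, 1984, Ned, 23, 14), (37, Uma, Alpha, 1984, Ned, 12, 40), (37, Uma, Alpha, 1984, Ned, 23, 14), (39, Sam, Alpha, 1984, Ned, 12, 40), (39, Sam, Alpha, 1984, Ned, 23, 14), (39, Wes, Alpha, 1984, Ned, 12, 40), (39, Wes, Alpha, 1984, Ned, 23, 14), (7, Tai, Alpha, 1984, Ned, 12, 40), (7, Tai, Alpha, 1984, Ned, 23, 14)}.
Projecting to aname, title (8 duplicate(s) eliminated): {(Jo, Alpha), (Sam, Alpha), (Tai, Alpha), (Uma, Alpha), (Wes, Alpha), (Yan, Alpha)}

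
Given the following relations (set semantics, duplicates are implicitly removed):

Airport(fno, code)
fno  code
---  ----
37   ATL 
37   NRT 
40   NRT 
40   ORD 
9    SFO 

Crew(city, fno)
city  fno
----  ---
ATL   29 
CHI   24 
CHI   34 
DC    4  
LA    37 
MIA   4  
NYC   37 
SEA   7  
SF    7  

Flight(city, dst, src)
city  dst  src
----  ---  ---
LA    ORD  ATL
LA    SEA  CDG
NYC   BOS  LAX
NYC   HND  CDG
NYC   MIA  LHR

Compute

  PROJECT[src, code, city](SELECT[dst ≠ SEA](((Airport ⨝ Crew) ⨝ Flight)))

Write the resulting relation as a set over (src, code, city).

Airport ⋈ Crew (natural join on fno): {(37, ATL, LA), (37, ATL, NYC), (37, NRT, LA), (37, NRT, NYC)}
(Airport ⨝ Crew) ⋈ Flight (natural join on city): {(37, ATL, LA, ORD, ATL), (37, ATL, LA, SEA, CDG), (37, ATL, NYC, BOS, LAX), (37, ATL, NYC, HND, CDG), (37, ATL, NYC, MIA, LHR), (37, NRT, LA, ORD, ATL), (37, NRT, LA, SEA, CDG), (37, NRT, NYC, BOS, LAX), (37, NRT, NYC, HND, CDG), (37, NRT, NYC, MIA, LHR)}
σ[dst ≠ SEA]: keep tuples satisfying dst ≠ SEA → {(37, ATL, LA, ORD, ATL), (37, ATL, NYC, BOS, LAX), (37, ATL, NYC, HND, CDG), (37, ATL, NYC, MIA, LHR), (37, NRT, LA, ORD, ATL), (37, NRT, NYC, BOS, LAX), (37, NRT, NYC, HND, CDG), (37, NRT, NYC, MIA, LHR)}
Keep only column(s) src, code, city: {(ATL, ATL, LA), (ATL, NRT, LA), (CDG, ATL, NYC), (CDG, NRT, NYC), (LAX, ATL, NYC), (LAX, NRT, NYC), (LHR, ATL, NYC), (LHR, NRT, NYC)}

{(ATL, ATL, LA), (ATL, NRT, LA), (CDG, ATL, NYC), (CDG, NRT, NYC), (LAX, ATL, NYC), (LAX, NRT, NYC), (LHR, ATL, NYC), (LHR, NRT, NYC)}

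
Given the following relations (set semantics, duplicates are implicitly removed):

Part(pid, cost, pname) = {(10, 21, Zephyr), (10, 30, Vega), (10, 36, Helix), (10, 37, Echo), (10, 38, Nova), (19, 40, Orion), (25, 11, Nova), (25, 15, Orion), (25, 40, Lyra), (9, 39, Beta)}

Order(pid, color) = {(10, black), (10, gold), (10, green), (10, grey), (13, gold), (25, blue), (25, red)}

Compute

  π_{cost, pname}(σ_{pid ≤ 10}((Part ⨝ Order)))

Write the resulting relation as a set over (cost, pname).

Part ⋈ Order (natural join on pid): {(10, 21, Zephyr, black), (10, 21, Zephyr, gold), (10, 21, Zephyr, green), (10, 21, Zephyr, grey), (10, 30, Vega, black), (10, 30, Vega, gold), (10, 30, Vega, green), (10, 30, Vega, grey), (10, 36, Helix, black), (10, 36, Helix, gold), (10, 36, Helix, green), (10, 36, Helix, grey), (10, 37, Echo, black), (10, 37, Echo, gold), (10, 37, Echo, green), (10, 37, Echo, grey), (10, 38, Nova, black), (10, 38, Nova, gold), (10, 38, Nova, green), (10, 38, Nova, grey), (25, 11, Nova, blue), (25, 11, Nova, red), (25, 15, Orion, blue), (25, 15, Orion, red), (25, 40, Lyra, blue), (25, 40, Lyra, red)}
Apply σ_{pid ≤ 10}; surviving tuples: {(10, 21, Zephyr, black), (10, 21, Zephyr, gold), (10, 21, Zephyr, green), (10, 21, Zephyr, grey), (10, 30, Vega, black), (10, 30, Vega, gold), (10, 30, Vega, green), (10, 30, Vega, grey), (10, 36, Helix, black), (10, 36, Helix, gold), (10, 36, Helix, green), (10, 36, Helix, grey), (10, 37, Echo, black), (10, 37, Echo, gold), (10, 37, Echo, green), (10, 37, Echo, grey), (10, 38, Nova, black), (10, 38, Nova, gold), (10, 38, Nova, green), (10, 38, Nova, grey)}
Keep only column(s) cost, pname (15 duplicate(s) eliminated): {(21, Zephyr), (30, Vega), (36, Helix), (37, Echo), (38, Nova)}

{(21, Zephyr), (30, Vega), (36, Helix), (37, Echo), (38, Nova)}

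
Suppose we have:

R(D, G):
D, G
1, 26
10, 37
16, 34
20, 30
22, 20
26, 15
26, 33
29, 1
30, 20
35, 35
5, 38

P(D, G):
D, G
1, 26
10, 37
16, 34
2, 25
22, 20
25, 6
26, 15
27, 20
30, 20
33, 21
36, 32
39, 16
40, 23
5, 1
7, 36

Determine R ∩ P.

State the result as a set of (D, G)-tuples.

{(1, 26), (10, 37), (16, 34), (22, 20), (26, 15), (30, 20)}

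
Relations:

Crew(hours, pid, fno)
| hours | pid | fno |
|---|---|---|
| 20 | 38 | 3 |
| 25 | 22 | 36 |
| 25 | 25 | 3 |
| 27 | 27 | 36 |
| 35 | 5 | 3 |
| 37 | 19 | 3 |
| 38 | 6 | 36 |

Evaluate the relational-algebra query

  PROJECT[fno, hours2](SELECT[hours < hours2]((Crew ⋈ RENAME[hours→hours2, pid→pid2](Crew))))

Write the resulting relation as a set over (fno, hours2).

ρ[hours→hours2, pid→pid2]: schema becomes (hours2, pid2, fno); tuples unchanged.
Natural join on fno: {(20, 38, 3, 20, 38), (20, 38, 3, 25, 25), (20, 38, 3, 35, 5), (20, 38, 3, 37, 19), (25, 22, 36, 25, 22), (25, 22, 36, 27, 27), (25, 22, 36, 38, 6), (25, 25, 3, 20, 38), (25, 25, 3, 25, 25), (25, 25, 3, 35, 5), (25, 25, 3, 37, 19), (27, 27, 36, 25, 22), (27, 27, 36, 27, 27), (27, 27, 36, 38, 6), (35, 5, 3, 20, 38), (35, 5, 3, 25, 25), (35, 5, 3, 35, 5), (35, 5, 3, 37, 19), (37, 19, 3, 20, 38), (37, 19, 3, 25, 25), (37, 19, 3, 35, 5), (37, 19, 3, 37, 19), (38, 6, 36, 25, 22), (38, 6, 36, 27, 27), (38, 6, 36, 38, 6)}
σ[hours < hours2]: keep tuples satisfying hours < hours2 → {(20, 38, 3, 25, 25), (20, 38, 3, 35, 5), (20, 38, 3, 37, 19), (25, 22, 36, 27, 27), (25, 22, 36, 38, 6), (25, 25, 3, 35, 5), (25, 25, 3, 37, 19), (27, 27, 36, 38, 6), (35, 5, 3, 37, 19)}
Projecting to fno, hours2 (4 duplicate(s) eliminated): {(3, 25), (3, 35), (3, 37), (36, 27), (36, 38)}

{(3, 25), (3, 35), (3, 37), (36, 27), (36, 38)}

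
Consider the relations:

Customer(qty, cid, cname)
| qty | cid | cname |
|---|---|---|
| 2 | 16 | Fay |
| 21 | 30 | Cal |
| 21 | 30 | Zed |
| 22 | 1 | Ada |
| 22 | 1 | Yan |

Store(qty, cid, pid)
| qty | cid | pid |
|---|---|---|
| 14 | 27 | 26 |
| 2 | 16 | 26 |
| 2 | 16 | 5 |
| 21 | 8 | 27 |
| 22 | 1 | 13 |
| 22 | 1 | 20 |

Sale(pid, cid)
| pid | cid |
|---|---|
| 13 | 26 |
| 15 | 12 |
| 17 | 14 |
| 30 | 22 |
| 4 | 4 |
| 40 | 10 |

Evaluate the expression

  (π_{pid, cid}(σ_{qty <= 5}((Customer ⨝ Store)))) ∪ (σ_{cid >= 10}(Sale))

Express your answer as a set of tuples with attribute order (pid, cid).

Natural join on qty, cid: {(2, 16, Fay, 26), (2, 16, Fay, 5), (22, 1, Ada, 13), (22, 1, Ada, 20), (22, 1, Yan, 13), (22, 1, Yan, 20)}
Apply σ_{qty <= 5}; surviving tuples: {(2, 16, Fay, 26), (2, 16, Fay, 5)}
Projecting to pid, cid: {(26, 16), (5, 16)}
Apply σ_{cid >= 10}; surviving tuples: {(13, 26), (15, 12), (17, 14), (30, 22), (40, 10)}
Union: {(26, 16), (5, 16)} with {(13, 26), (15, 12), (17, 14), (30, 22), (40, 10)} → {(13, 26), (15, 12), (17, 14), (26, 16), (30, 22), (40, 10), (5, 16)}

{(13, 26), (15, 12), (17, 14), (26, 16), (30, 22), (40, 10), (5, 16)}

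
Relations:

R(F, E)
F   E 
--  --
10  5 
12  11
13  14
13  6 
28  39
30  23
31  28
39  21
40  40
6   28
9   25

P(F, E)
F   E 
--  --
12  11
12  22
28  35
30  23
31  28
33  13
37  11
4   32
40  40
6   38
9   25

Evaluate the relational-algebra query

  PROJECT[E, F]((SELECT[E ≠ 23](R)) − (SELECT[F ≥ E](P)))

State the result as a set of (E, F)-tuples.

{(14, 13), (21, 39), (25, 9), (28, 6), (39, 28), (5, 10), (6, 13)}

Apply σ_{E ≠ 23}; surviving tuples: {(10, 5), (12, 11), (13, 14), (13, 6), (28, 39), (31, 28), (39, 21), (40, 40), (6, 28), (9, 25)}
Apply σ_{F ≥ E}; surviving tuples: {(12, 11), (30, 23), (31, 28), (33, 13), (37, 11), (40, 40)}
Set difference of the two operands is {(10, 5), (13, 14), (13, 6), (28, 39), (39, 21), (6, 28), (9, 25)}.
π_{E, F} gives {(14, 13), (21, 39), (25, 9), (28, 6), (39, 28), (5, 10), (6, 13)}.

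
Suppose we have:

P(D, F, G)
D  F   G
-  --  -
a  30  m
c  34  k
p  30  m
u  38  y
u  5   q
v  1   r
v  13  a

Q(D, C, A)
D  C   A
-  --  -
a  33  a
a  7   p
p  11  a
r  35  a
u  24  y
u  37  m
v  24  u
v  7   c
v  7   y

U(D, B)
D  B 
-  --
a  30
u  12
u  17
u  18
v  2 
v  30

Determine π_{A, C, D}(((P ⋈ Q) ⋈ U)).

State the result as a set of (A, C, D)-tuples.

P ⋈ Q (natural join on D): {(a, 30, m, 33, a), (a, 30, m, 7, p), (p, 30, m, 11, a), (u, 38, y, 24, y), (u, 38, y, 37, m), (u, 5, q, 24, y), (u, 5, q, 37, m), (v, 1, r, 24, u), (v, 1, r, 7, c), (v, 1, r, 7, y), (v, 13, a, 24, u), (v, 13, a, 7, c), (v, 13, a, 7, y)}
(P ⋈ Q) ⋈ U (natural join on D): {(a, 30, m, 33, a, 30), (a, 30, m, 7, p, 30), (u, 38, y, 24, y, 12), (u, 38, y, 24, y, 17), (u, 38, y, 24, y, 18), (u, 38, y, 37, m, 12), (u, 38, y, 37, m, 17), (u, 38, y, 37, m, 18), (u, 5, q, 24, y, 12), (u, 5, q, 24, y, 17), (u, 5, q, 24, y, 18), (u, 5, q, 37, m, 12), (u, 5, q, 37, m, 17), (u, 5, q, 37, m, 18), (v, 1, r, 24, u, 2), (v, 1, r, 24, u, 30), (v, 1, r, 7, c, 2), (v, 1, r, 7, c, 30), (v, 1, r, 7, y, 2), (v, 1, r, 7, y, 30), (v, 13, a, 24, u, 2), (v, 13, a, 24, u, 30), (v, 13, a, 7, c, 2), (v, 13, a, 7, c, 30), (v, 13, a, 7, y, 2), (v, 13, a, 7, y, 30)}
π[A, C, D]: project onto (A, C, D) (19 duplicate(s) eliminated) → {(a, 33, a), (c, 7, v), (m, 37, u), (p, 7, a), (u, 24, v), (y, 24, u), (y, 7, v)}

{(a, 33, a), (c, 7, v), (m, 37, u), (p, 7, a), (u, 24, v), (y, 24, u), (y, 7, v)}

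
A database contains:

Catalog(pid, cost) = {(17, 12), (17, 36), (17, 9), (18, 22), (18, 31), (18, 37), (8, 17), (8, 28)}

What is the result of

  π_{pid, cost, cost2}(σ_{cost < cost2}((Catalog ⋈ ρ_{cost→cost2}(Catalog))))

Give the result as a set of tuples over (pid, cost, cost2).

ρ[cost→cost2]: schema becomes (pid, cost2); tuples unchanged.
Catalog ⋈ ρ_{cost→cost2}(Catalog) (natural join on pid): {(17, 12, 12), (17, 12, 36), (17, 12, 9), (17, 36, 12), (17, 36, 36), (17, 36, 9), (17, 9, 12), (17, 9, 36), (17, 9, 9), (18, 22, 22), (18, 22, 31), (18, 22, 37), (18, 31, 22), (18, 31, 31), (18, 31, 37), (18, 37, 22), (18, 37, 31), (18, 37, 37), (8, 17, 17), (8, 17, 28), (8, 28, 17), (8, 28, 28)}
Selection cost < cost2: {(17, 12, 36), (17, 9, 12), (17, 9, 36), (18, 22, 31), (18, 22, 37), (18, 31, 37), (8, 17, 28)}
Projecting to pid, cost, cost2: {(17, 12, 36), (17, 9, 12), (17, 9, 36), (18, 22, 31), (18, 22, 37), (18, 31, 37), (8, 17, 28)}

{(17, 12, 36), (17, 9, 12), (17, 9, 36), (18, 22, 31), (18, 22, 37), (18, 31, 37), (8, 17, 28)}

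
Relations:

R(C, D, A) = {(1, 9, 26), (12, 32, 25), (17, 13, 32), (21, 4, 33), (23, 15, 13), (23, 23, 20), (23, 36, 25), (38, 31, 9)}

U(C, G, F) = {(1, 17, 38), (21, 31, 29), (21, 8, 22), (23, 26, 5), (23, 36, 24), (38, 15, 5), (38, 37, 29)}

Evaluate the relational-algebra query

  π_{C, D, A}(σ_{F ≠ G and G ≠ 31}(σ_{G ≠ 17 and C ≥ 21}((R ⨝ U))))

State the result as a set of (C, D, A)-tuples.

{(21, 4, 33), (23, 15, 13), (23, 23, 20), (23, 36, 25), (38, 31, 9)}

R ⋈ U (natural join on C): {(1, 9, 26, 17, 38), (21, 4, 33, 31, 29), (21, 4, 33, 8, 22), (23, 15, 13, 26, 5), (23, 15, 13, 36, 24), (23, 23, 20, 26, 5), (23, 23, 20, 36, 24), (23, 36, 25, 26, 5), (23, 36, 25, 36, 24), (38, 31, 9, 15, 5), (38, 31, 9, 37, 29)}
σ[G ≠ 17 and C ≥ 21]: keep tuples satisfying G ≠ 17 and C ≥ 21 → {(21, 4, 33, 31, 29), (21, 4, 33, 8, 22), (23, 15, 13, 26, 5), (23, 15, 13, 36, 24), (23, 23, 20, 26, 5), (23, 23, 20, 36, 24), (23, 36, 25, 26, 5), (23, 36, 25, 36, 24), (38, 31, 9, 15, 5), (38, 31, 9, 37, 29)}
σ[F ≠ G and G ≠ 31]: keep tuples satisfying F ≠ G and G ≠ 31 → {(21, 4, 33, 8, 22), (23, 15, 13, 26, 5), (23, 15, 13, 36, 24), (23, 23, 20, 26, 5), (23, 23, 20, 36, 24), (23, 36, 25, 26, 5), (23, 36, 25, 36, 24), (38, 31, 9, 15, 5), (38, 31, 9, 37, 29)}
Projecting to C, D, A (4 duplicate(s) eliminated): {(21, 4, 33), (23, 15, 13), (23, 23, 20), (23, 36, 25), (38, 31, 9)}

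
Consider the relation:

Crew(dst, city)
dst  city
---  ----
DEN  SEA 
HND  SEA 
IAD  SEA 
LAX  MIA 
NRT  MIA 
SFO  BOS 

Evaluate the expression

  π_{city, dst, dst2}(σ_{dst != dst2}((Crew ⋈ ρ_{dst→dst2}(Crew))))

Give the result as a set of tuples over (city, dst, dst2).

{(MIA, LAX, NRT), (MIA, NRT, LAX), (SEA, DEN, HND), (SEA, DEN, IAD), (SEA, HND, DEN), (SEA, HND, IAD), (SEA, IAD, DEN), (SEA, IAD, HND)}

ρ[dst→dst2]: schema becomes (dst2, city); tuples unchanged.
Crew ⋈ ρ_{dst→dst2}(Crew) (natural join on city): {(DEN, SEA, DEN), (DEN, SEA, HND), (DEN, SEA, IAD), (HND, SEA, DEN), (HND, SEA, HND), (HND, SEA, IAD), (IAD, SEA, DEN), (IAD, SEA, HND), (IAD, SEA, IAD), (LAX, MIA, LAX), (LAX, MIA, NRT), (NRT, MIA, LAX), (NRT, MIA, NRT), (SFO, BOS, SFO)}
Selection dst != dst2: {(DEN, SEA, HND), (DEN, SEA, IAD), (HND, SEA, DEN), (HND, SEA, IAD), (IAD, SEA, DEN), (IAD, SEA, HND), (LAX, MIA, NRT), (NRT, MIA, LAX)}
Keep only column(s) city, dst, dst2: {(MIA, LAX, NRT), (MIA, NRT, LAX), (SEA, DEN, HND), (SEA, DEN, IAD), (SEA, HND, DEN), (SEA, HND, IAD), (SEA, IAD, DEN), (SEA, IAD, HND)}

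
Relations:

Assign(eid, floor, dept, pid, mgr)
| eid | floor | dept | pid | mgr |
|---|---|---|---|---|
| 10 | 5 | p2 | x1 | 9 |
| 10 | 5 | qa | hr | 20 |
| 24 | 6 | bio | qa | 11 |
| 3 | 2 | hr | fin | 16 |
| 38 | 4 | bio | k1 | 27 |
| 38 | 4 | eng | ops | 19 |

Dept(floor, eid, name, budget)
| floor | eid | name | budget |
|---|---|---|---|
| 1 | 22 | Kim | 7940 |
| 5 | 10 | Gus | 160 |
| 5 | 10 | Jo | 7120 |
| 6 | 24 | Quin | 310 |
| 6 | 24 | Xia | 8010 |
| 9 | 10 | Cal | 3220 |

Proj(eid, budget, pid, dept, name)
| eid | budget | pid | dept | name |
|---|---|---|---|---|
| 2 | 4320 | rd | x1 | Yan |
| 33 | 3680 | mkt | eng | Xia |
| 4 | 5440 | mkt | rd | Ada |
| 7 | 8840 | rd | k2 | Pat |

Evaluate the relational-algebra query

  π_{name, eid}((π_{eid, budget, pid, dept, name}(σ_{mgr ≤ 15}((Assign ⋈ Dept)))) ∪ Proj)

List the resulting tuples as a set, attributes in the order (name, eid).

Natural join on eid, floor: {(10, 5, p2, x1, 9, Gus, 160), (10, 5, p2, x1, 9, Jo, 7120), (10, 5, qa, hr, 20, Gus, 160), (10, 5, qa, hr, 20, Jo, 7120), (24, 6, bio, qa, 11, Quin, 310), (24, 6, bio, qa, 11, Xia, 8010)}
Selection mgr ≤ 15: {(10, 5, p2, x1, 9, Gus, 160), (10, 5, p2, x1, 9, Jo, 7120), (24, 6, bio, qa, 11, Quin, 310), (24, 6, bio, qa, 11, Xia, 8010)}
Projecting to eid, budget, pid, dept, name: {(10, 160, x1, p2, Gus), (10, 7120, x1, p2, Jo), (24, 310, qa, bio, Quin), (24, 8010, qa, bio, Xia)}
Taking the union: {(10, 160, x1, p2, Gus), (10, 7120, x1, p2, Jo), (2, 4320, rd, x1, Yan), (24, 310, qa, bio, Quin), (24, 8010, qa, bio, Xia), (33, 3680, mkt, eng, Xia), (4, 5440, mkt, rd, Ada), (7, 8840, rd, k2, Pat)}
Projecting to name, eid: {(Ada, 4), (Gus, 10), (Jo, 10), (Pat, 7), (Quin, 24), (Xia, 24), (Xia, 33), (Yan, 2)}

{(Ada, 4), (Gus, 10), (Jo, 10), (Pat, 7), (Quin, 24), (Xia, 24), (Xia, 33), (Yan, 2)}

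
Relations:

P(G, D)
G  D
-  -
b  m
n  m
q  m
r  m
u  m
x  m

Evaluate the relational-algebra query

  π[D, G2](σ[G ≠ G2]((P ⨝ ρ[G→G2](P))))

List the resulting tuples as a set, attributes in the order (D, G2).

ρ[G→G2]: schema becomes (G2, D); tuples unchanged.
Natural join on D: {(b, m, b), (b, m, n), (b, m, q), (b, m, r), (b, m, u), (b, m, x), (n, m, b), (n, m, n), (n, m, q), (n, m, r), (n, m, u), (n, m, x), (q, m, b), (q, m, n), (q, m, q), (q, m, r), (q, m, u), (q, m, x), (r, m, b), (r, m, n), (r, m, q), (r, m, r), (r, m, u), (r, m, x), (u, m, b), (u, m, n), (u, m, q), (u, m, r), (u, m, u), (u, m, x), (x, m, b), (x, m, n), (x, m, q), (x, m, r), (x, m, u), (x, m, x)}
Filtering on G ≠ G2 leaves {(b, m, n), (b, m, q), (b, m, r), (b, m, u), (b, m, x), (n, m, b), (n, m, q), (n, m, r), (n, m, u), (n, m, x), (q, m, b), (q, m, n), (q, m, r), (q, m, u), (q, m, x), (r, m, b), (r, m, n), (r, m, q), (r, m, u), (r, m, x), (u, m, b), (u, m, n), (u, m, q), (u, m, r), (u, m, x), (x, m, b), (x, m, n), (x, m, q), (x, m, r), (x, m, u)}.
π_{D, G2} gives {(m, b), (m, n), (m, q), (m, r), (m, u), (m, x)} (24 duplicate(s) eliminated).

{(m, b), (m, n), (m, q), (m, r), (m, u), (m, x)}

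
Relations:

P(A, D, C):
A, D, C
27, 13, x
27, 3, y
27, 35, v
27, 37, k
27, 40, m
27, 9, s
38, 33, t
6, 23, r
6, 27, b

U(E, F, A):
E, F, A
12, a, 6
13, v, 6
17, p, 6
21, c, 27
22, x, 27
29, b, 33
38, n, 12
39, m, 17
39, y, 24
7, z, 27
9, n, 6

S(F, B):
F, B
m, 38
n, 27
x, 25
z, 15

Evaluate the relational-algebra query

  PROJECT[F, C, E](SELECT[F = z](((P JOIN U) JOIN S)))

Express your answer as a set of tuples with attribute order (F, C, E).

{(z, k, 7), (z, m, 7), (z, s, 7), (z, v, 7), (z, x, 7), (z, y, 7)}

Joining P and U on A yields {(27, 13, x, 21, c), (27, 13, x, 22, x), (27, 13, x, 7, z), (27, 3, y, 21, c), (27, 3, y, 22, x), (27, 3, y, 7, z), (27, 35, v, 21, c), (27, 35, v, 22, x), (27, 35, v, 7, z), (27, 37, k, 21, c), (27, 37, k, 22, x), (27, 37, k, 7, z), (27, 40, m, 21, c), (27, 40, m, 22, x), (27, 40, m, 7, z), (27, 9, s, 21, c), (27, 9, s, 22, x), (27, 9, s, 7, z), (6, 23, r, 12, a), (6, 23, r, 13, v), (6, 23, r, 17, p), (6, 23, r, 9, n), (6, 27, b, 12, a), (6, 27, b, 13, v), (6, 27, b, 17, p), (6, 27, b, 9, n)}.
Joining (P JOIN U) and S on F yields {(27, 13, x, 22, x, 25), (27, 13, x, 7, z, 15), (27, 3, y, 22, x, 25), (27, 3, y, 7, z, 15), (27, 35, v, 22, x, 25), (27, 35, v, 7, z, 15), (27, 37, k, 22, x, 25), (27, 37, k, 7, z, 15), (27, 40, m, 22, x, 25), (27, 40, m, 7, z, 15), (27, 9, s, 22, x, 25), (27, 9, s, 7, z, 15), (6, 23, r, 9, n, 27), (6, 27, b, 9, n, 27)}.
Selection F = z: {(27, 13, x, 7, z, 15), (27, 3, y, 7, z, 15), (27, 35, v, 7, z, 15), (27, 37, k, 7, z, 15), (27, 40, m, 7, z, 15), (27, 9, s, 7, z, 15)}
π[F, C, E]: project onto (F, C, E) → {(z, k, 7), (z, m, 7), (z, s, 7), (z, v, 7), (z, x, 7), (z, y, 7)}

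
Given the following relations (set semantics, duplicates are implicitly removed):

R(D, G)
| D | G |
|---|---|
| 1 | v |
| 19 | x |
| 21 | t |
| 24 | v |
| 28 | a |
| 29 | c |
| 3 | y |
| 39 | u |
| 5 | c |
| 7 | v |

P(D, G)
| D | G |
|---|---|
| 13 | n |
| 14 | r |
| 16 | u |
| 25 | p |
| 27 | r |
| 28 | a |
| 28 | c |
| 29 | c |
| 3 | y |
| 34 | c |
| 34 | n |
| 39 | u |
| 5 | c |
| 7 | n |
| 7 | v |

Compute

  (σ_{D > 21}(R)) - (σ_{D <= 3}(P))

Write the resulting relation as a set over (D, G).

Apply σ_{D > 21}; surviving tuples: {(24, v), (28, a), (29, c), (39, u)}
Apply σ_{D <= 3}; surviving tuples: {(3, y)}
Set difference of the two operands is {(24, v), (28, a), (29, c), (39, u)}.

{(24, v), (28, a), (29, c), (39, u)}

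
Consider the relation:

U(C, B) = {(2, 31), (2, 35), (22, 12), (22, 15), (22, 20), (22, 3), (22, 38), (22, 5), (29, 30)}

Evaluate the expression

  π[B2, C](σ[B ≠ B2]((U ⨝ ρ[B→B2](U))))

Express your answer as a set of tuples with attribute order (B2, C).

{(12, 22), (15, 22), (20, 22), (3, 22), (31, 2), (35, 2), (38, 22), (5, 22)}

ρ[B→B2]: schema becomes (C, B2); tuples unchanged.
Joining U and ρ[B→B2](U) on C yields {(2, 31, 31), (2, 31, 35), (2, 35, 31), (2, 35, 35), (22, 12, 12), (22, 12, 15), (22, 12, 20), (22, 12, 3), (22, 12, 38), (22, 12, 5), (22, 15, 12), (22, 15, 15), (22, 15, 20), (22, 15, 3), (22, 15, 38), (22, 15, 5), (22, 20, 12), (22, 20, 15), (22, 20, 20), (22, 20, 3), (22, 20, 38), (22, 20, 5), (22, 3, 12), (22, 3, 15), (22, 3, 20), (22, 3, 3), (22, 3, 38), (22, 3, 5), (22, 38, 12), (22, 38, 15), (22, 38, 20), (22, 38, 3), (22, 38, 38), (22, 38, 5), (22, 5, 12), (22, 5, 15), (22, 5, 20), (22, 5, 3), (22, 5, 38), (22, 5, 5), (29, 30, 30)}.
Filtering on B ≠ B2 leaves {(2, 31, 35), (2, 35, 31), (22, 12, 15), (22, 12, 20), (22, 12, 3), (22, 12, 38), (22, 12, 5), (22, 15, 12), (22, 15, 20), (22, 15, 3), (22, 15, 38), (22, 15, 5), (22, 20, 12), (22, 20, 15), (22, 20, 3), (22, 20, 38), (22, 20, 5), (22, 3, 12), (22, 3, 15), (22, 3, 20), (22, 3, 38), (22, 3, 5), (22, 38, 12), (22, 38, 15), (22, 38, 20), (22, 38, 3), (22, 38, 5), (22, 5, 12), (22, 5, 15), (22, 5, 20), (22, 5, 3), (22, 5, 38)}.
π_{B2, C} gives {(12, 22), (15, 22), (20, 22), (3, 22), (31, 2), (35, 2), (38, 22), (5, 22)} (24 duplicate(s) eliminated).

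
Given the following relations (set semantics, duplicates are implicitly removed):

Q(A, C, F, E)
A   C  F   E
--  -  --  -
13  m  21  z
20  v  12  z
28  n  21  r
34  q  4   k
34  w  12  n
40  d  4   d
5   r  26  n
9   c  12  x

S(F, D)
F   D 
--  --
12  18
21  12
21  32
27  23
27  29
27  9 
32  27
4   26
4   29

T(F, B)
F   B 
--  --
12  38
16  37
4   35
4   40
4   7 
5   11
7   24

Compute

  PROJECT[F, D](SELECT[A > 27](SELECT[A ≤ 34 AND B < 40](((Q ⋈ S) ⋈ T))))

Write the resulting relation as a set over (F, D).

Q ⋈ S (natural join on F): {(13, m, 21, z, 12), (13, m, 21, z, 32), (20, v, 12, z, 18), (28, n, 21, r, 12), (28, n, 21, r, 32), (34, q, 4, k, 26), (34, q, 4, k, 29), (34, w, 12, n, 18), (40, d, 4, d, 26), (40, d, 4, d, 29), (9, c, 12, x, 18)}
(Q ⋈ S) ⋈ T (natural join on F): {(20, v, 12, z, 18, 38), (34, q, 4, k, 26, 35), (34, q, 4, k, 26, 40), (34, q, 4, k, 26, 7), (34, q, 4, k, 29, 35), (34, q, 4, k, 29, 40), (34, q, 4, k, 29, 7), (34, w, 12, n, 18, 38), (40, d, 4, d, 26, 35), (40, d, 4, d, 26, 40), (40, d, 4, d, 26, 7), (40, d, 4, d, 29, 35), (40, d, 4, d, 29, 40), (40, d, 4, d, 29, 7), (9, c, 12, x, 18, 38)}
Apply σ_{A ≤ 34 AND B < 40}; surviving tuples: {(20, v, 12, z, 18, 38), (34, q, 4, k, 26, 35), (34, q, 4, k, 26, 7), (34, q, 4, k, 29, 35), (34, q, 4, k, 29, 7), (34, w, 12, n, 18, 38), (9, c, 12, x, 18, 38)}
Apply σ_{A > 27}; surviving tuples: {(34, q, 4, k, 26, 35), (34, q, 4, k, 26, 7), (34, q, 4, k, 29, 35), (34, q, 4, k, 29, 7), (34, w, 12, n, 18, 38)}
π_{F, D} gives {(12, 18), (4, 26), (4, 29)} (2 duplicate(s) eliminated).

{(12, 18), (4, 26), (4, 29)}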